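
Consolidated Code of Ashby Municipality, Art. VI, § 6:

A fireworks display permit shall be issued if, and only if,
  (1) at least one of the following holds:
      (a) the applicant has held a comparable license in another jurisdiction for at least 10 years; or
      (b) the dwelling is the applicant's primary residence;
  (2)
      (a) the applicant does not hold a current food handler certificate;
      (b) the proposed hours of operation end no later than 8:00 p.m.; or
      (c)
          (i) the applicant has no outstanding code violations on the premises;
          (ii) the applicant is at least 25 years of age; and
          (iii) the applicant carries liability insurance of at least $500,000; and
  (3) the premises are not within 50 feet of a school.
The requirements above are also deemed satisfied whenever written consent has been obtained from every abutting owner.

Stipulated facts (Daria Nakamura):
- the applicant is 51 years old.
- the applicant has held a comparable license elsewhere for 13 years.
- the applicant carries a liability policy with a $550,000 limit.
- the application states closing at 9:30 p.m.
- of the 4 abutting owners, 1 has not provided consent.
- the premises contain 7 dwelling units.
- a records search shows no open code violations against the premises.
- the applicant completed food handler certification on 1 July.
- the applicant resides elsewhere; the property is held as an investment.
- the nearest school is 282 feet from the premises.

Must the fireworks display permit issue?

(a) prior license ≥ 10 yr — satisfied.
(b) primary residence — not met.
(1) = T OR F = true.
(a) not (food handler cert.) — fails.
(b) closes by 8 p.m. — not met.
(i) no code violations — met.
(ii) age ≥ 25 — holds.
(iii) insurance ≥ $500,000 — met.
(c) = T AND T AND T = true.
So (2) is satisfied (F OR F OR T).
(3) ≥50 ft from school — holds.
Overall: T AND T AND T → true.
Exception (all abutters consent) — not satisfied.
Result: main true OR exception false → true.

Yes — granted.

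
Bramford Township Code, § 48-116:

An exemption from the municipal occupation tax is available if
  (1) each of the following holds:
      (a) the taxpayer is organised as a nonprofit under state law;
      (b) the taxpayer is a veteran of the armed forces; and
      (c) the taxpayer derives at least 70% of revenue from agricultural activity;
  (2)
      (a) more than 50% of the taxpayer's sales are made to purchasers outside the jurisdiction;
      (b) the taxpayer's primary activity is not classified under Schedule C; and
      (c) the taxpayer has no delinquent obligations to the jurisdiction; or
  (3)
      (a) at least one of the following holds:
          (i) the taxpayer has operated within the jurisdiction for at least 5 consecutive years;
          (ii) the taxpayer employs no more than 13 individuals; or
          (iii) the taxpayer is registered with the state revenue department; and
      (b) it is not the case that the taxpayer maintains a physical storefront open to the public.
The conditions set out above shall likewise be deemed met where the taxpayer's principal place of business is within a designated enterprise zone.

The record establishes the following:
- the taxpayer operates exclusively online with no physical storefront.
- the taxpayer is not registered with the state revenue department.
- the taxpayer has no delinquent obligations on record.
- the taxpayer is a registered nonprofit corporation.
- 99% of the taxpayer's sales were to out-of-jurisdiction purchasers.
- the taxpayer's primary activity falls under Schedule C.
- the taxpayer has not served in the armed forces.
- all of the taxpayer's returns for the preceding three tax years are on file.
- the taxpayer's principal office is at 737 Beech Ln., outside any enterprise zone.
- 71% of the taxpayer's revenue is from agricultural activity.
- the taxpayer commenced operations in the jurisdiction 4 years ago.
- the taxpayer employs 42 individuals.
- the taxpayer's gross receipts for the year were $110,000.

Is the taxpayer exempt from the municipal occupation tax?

No — not exempt.

(a) nonprofit — holds.
(b) veteran — not satisfied.
(c) ≥70% agricultural — met.
So (1) is not satisfied (T AND F AND T).
(a) >50% out-of-jur. sales — holds.
(b) not (Schedule C activity) — fails.
(c) no delinquency — satisfied.
(2): T AND F AND T → false.
(i) ≥ 5 yrs in jurisdiction — not met.
(ii) ≤ 13 employees — not met.
(iii) state-registered — not met.
(a) = F OR F OR F = false.
(b) not (has storefront) — holds.
(3): F AND T → false.
So Overall is not satisfied (F OR F OR F).
Exception (in enterprise zone) — not satisfied.
Result: main false OR exception false → false.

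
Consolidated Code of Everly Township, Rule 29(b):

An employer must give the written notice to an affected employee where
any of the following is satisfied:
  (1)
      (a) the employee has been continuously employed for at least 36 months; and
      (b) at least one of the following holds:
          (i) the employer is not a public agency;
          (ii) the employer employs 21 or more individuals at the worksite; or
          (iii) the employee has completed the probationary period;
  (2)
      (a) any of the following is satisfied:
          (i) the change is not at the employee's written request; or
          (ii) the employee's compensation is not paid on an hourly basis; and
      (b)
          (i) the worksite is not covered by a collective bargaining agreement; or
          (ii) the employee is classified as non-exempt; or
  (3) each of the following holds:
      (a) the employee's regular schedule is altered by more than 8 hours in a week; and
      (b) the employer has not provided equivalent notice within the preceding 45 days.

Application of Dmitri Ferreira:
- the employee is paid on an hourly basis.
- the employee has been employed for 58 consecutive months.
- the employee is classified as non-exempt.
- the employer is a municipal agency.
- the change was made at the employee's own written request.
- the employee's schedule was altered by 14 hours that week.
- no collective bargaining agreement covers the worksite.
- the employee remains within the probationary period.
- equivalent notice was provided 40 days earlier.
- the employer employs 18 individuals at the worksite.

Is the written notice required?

(a) tenure ≥ 36 mo. — satisfied.
(i) not (public agency) — fails.
(ii) ≥ 21 at site — not met.
(iii) past probation — fails.
So (b) is not satisfied (F OR F OR F).
So (1) is not satisfied (T AND F).
(i) not employee-requested — not satisfied.
(ii) not (hourly-paid) — not met.
(a): F OR F → false.
(i) no CBA — holds.
(ii) non-exempt — satisfied.
So (b) is satisfied (T OR T).
(2) = F AND T = false.
(a) schedule shift > 8h — holds.
(b) no recent notice — not met.
(3) = T AND F = false.
Overall: F OR F OR F → false.

No — not required.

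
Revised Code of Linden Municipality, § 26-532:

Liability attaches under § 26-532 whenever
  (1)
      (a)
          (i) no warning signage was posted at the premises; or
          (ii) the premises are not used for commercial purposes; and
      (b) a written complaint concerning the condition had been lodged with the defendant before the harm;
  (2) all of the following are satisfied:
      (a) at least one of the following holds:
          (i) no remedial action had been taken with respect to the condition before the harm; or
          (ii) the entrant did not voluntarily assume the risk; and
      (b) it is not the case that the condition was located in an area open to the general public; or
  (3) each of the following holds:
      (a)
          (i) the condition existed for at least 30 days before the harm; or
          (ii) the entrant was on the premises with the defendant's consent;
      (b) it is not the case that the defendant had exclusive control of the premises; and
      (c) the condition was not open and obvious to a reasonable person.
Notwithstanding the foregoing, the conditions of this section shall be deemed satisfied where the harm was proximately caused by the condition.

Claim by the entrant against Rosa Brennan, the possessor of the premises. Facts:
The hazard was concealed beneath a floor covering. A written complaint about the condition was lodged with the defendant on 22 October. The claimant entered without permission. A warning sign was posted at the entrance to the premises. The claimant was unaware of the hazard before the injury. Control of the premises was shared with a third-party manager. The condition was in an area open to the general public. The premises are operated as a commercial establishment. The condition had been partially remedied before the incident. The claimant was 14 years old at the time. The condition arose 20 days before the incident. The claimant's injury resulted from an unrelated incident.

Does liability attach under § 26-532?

No — not liable.

(i) no signage posted — fails.
(ii) not (commercial use) — not met.
(a): F OR F → false.
(b) complaint lodged — met.
(1): F AND T → false.
(i) no remedial action — fails.
(ii) no assumed risk — satisfied.
So (a) is satisfied (F OR T).
(b) not (public area) — fails.
(2) = T AND F = false.
(i) condition ≥30 days old — not met.
(ii) consent to enter — not met.
So (a) is not satisfied (F OR F).
(b) not (exclusive control) — holds.
(c) not open/obvious — satisfied.
So (3) is not satisfied (F AND T AND T).
So Overall is not satisfied (F OR F OR F).
Exception (proximate cause) — not satisfied.
Result: main false OR exception false → false.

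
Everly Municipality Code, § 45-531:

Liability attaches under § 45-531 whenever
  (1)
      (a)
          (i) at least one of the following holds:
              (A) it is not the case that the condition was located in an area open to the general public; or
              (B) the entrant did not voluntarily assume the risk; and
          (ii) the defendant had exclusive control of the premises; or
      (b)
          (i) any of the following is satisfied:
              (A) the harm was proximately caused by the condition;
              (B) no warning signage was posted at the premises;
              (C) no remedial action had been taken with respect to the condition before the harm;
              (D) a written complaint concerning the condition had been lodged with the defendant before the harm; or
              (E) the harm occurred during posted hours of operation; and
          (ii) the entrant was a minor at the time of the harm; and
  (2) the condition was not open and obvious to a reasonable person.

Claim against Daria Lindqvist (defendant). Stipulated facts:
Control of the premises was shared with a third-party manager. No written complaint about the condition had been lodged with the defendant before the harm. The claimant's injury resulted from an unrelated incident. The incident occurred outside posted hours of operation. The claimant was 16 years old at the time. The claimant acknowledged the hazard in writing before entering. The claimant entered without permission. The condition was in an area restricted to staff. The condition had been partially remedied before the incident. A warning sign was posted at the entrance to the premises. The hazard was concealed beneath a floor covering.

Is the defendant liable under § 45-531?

No — not liable.

(A) not (public area) — satisfied.
(B) no assumed risk — not satisfied.
(i): T OR F → true.
(ii) exclusive control — fails.
(a): T AND F → false.
(A) proximate cause — not met.
(B) no signage posted — not met.
(C) no remedial action — not satisfied.
(D) complaint lodged — fails.
(E) during posted hours — fails.
(i) = F OR F OR F OR F OR F = false.
(ii) entrant a minor — satisfied.
So (b) is not satisfied (F AND T).
So (1) is not satisfied (F OR F).
(2) not open/obvious — met.
Overall = F AND T = false.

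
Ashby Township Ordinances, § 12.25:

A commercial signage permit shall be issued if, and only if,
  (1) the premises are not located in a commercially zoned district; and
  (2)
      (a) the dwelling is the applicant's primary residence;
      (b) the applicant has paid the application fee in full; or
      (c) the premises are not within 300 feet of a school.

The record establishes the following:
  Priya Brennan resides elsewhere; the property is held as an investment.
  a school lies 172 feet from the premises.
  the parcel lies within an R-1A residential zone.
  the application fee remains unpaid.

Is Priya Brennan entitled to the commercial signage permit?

No — denied.

(1) not (commercially zoned) — satisfied.
(a) primary residence — not satisfied.
(b) fee paid — not satisfied.
(c) ≥300 ft from school — fails.
So (2) is not satisfied (F OR F OR F).
Overall: T AND F → false.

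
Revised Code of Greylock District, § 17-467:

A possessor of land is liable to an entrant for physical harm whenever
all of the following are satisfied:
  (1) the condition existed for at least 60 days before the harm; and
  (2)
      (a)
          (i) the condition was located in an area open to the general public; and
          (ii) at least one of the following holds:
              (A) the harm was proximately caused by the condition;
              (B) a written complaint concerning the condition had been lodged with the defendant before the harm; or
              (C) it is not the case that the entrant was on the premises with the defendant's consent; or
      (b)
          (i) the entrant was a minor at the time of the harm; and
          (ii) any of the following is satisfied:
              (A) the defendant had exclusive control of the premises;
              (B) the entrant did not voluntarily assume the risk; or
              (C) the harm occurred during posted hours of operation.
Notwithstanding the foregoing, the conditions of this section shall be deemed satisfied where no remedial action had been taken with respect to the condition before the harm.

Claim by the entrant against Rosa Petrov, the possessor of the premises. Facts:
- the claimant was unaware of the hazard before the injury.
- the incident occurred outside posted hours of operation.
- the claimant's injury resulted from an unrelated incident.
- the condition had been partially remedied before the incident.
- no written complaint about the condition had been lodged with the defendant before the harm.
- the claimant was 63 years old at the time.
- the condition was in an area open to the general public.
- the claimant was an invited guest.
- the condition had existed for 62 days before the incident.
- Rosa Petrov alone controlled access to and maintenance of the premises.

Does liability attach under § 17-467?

No — not liable.

(1) condition ≥60 days old — holds.
(i) public area — met.
(A) proximate cause — fails.
(B) complaint lodged — fails.
(C) not (consent to enter) — not met.
(ii): F OR F OR F → false.
(a) = T AND F = false.
(i) entrant a minor — not satisfied.
(A) exclusive control — holds.
(B) no assumed risk — met.
(C) during posted hours — not met.
(ii): T OR T OR F → true.
(b) = F AND T = false.
So (2) is not satisfied (F OR F).
Overall: T AND F → false.
Exception (no remedial action) — not satisfied.
Result: main false OR exception false → false.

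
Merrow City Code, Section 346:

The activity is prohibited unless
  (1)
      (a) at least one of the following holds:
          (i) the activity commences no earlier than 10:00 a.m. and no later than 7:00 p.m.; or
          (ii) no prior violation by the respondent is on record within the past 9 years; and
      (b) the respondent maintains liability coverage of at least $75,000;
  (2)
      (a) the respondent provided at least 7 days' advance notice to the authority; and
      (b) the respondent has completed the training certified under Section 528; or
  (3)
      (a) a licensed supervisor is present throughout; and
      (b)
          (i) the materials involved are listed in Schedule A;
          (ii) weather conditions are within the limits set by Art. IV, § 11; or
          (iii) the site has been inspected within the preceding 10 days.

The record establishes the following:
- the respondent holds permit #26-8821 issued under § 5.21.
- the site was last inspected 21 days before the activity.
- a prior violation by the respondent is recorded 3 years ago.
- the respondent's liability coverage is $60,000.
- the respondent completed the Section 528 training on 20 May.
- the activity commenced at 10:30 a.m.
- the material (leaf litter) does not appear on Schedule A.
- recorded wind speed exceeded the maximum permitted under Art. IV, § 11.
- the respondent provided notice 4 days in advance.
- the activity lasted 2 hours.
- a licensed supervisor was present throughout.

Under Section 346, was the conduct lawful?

(i) start within hours — met.
(ii) no prior violation — not met.
(a): T OR F → true.
(b) coverage ≥ $75,000 — not met.
(1) = T AND F = false.
(a) ≥7 days' notice — fails.
(b) training certified — met.
(2): F AND T → false.
(a) supervisor present — satisfied.
(i) Schedule A material — not satisfied.
(ii) weather ok — not satisfied.
(iii) site inspected — fails.
(b): F OR F OR F → false.
(3): T AND F → false.
Overall: F OR F OR F → false.

No — unlawful.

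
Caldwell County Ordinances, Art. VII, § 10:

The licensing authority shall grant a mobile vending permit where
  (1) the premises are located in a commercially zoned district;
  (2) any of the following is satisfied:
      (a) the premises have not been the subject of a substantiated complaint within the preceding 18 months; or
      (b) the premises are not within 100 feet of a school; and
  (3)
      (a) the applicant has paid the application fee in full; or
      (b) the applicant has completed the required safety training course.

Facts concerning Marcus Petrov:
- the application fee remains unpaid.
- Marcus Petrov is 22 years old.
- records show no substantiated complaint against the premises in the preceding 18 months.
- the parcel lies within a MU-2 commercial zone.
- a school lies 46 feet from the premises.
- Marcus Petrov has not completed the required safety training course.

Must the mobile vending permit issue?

No — denied.

(1) commercially zoned — satisfied.
(a) no complaint in 18 mo. — satisfied.
(b) ≥100 ft from school — not satisfied.
So (2) is satisfied (T OR F).
(a) fee paid — not met.
(b) safety training — not met.
(3): F OR F → false.
So Overall is not satisfied (T AND T AND F).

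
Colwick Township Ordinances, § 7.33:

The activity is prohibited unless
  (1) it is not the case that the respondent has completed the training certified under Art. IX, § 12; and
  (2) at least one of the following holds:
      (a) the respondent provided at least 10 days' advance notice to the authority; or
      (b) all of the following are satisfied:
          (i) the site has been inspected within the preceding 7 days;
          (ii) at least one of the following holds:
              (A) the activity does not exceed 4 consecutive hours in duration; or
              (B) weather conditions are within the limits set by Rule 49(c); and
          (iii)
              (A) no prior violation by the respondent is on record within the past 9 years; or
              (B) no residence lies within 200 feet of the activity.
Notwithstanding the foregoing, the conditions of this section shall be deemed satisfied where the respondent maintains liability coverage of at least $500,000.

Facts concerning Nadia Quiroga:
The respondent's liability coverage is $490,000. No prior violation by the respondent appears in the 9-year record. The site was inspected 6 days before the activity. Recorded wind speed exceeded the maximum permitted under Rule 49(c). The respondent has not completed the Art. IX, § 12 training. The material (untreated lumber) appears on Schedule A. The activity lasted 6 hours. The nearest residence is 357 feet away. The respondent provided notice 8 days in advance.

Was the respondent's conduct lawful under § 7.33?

(1) not (training certified) — met.
(a) ≥10 days' notice — not satisfied.
(i) site inspected — satisfied.
(A) ≤ 4 hrs duration — not met.
(B) weather ok — fails.
(ii) = F OR F = false.
(A) no prior violation — satisfied.
(B) no residence in 200 ft — satisfied.
(iii): T OR T → true.
(b): T AND F AND T → false.
So (2) is not satisfied (F OR F).
So Overall is not satisfied (T AND F).
Exception (coverage ≥ $500,000) — not satisfied.
Result: main false OR exception false → false.

No — unlawful.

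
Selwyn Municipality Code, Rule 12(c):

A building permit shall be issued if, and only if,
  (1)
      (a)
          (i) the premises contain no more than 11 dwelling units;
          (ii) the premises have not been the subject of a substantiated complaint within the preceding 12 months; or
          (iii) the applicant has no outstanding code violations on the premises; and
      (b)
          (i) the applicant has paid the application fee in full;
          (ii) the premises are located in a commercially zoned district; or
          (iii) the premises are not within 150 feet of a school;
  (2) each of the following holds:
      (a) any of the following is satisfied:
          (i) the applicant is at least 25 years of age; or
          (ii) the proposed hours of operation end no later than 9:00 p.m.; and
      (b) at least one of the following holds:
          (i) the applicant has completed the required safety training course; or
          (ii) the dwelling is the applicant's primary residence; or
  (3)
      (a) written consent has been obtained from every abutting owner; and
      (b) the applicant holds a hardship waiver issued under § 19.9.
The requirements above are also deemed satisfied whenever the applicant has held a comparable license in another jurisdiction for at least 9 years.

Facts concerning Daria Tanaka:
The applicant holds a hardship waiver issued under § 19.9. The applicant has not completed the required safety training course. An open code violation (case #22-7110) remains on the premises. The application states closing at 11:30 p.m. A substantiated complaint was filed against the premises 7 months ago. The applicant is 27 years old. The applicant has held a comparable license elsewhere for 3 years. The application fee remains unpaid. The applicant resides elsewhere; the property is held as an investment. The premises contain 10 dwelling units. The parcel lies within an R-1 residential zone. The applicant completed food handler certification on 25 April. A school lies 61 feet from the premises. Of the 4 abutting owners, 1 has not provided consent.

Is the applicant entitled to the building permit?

No — denied.

(i) ≤ 11 units — met.
(ii) no complaint in 12 mo. — not met.
(iii) no code violations — not satisfied.
(a): T OR F OR F → true.
(i) fee paid — not satisfied.
(ii) commercially zoned — fails.
(iii) ≥150 ft from school — fails.
(b) = F OR F OR F = false.
So (1) is not satisfied (T AND F).
(i) age ≥ 25 — satisfied.
(ii) closes by 9 p.m. — fails.
(a): T OR F → true.
(i) safety training — fails.
(ii) primary residence — not satisfied.
So (b) is not satisfied (F OR F).
(2) = T AND F = false.
(a) all abutters consent — not satisfied.
(b) hardship waiver — satisfied.
(3) = F AND T = false.
Overall: F OR F OR F → false.
Exception (prior license ≥ 9 yr) — not satisfied.
Result: main false OR exception false → false.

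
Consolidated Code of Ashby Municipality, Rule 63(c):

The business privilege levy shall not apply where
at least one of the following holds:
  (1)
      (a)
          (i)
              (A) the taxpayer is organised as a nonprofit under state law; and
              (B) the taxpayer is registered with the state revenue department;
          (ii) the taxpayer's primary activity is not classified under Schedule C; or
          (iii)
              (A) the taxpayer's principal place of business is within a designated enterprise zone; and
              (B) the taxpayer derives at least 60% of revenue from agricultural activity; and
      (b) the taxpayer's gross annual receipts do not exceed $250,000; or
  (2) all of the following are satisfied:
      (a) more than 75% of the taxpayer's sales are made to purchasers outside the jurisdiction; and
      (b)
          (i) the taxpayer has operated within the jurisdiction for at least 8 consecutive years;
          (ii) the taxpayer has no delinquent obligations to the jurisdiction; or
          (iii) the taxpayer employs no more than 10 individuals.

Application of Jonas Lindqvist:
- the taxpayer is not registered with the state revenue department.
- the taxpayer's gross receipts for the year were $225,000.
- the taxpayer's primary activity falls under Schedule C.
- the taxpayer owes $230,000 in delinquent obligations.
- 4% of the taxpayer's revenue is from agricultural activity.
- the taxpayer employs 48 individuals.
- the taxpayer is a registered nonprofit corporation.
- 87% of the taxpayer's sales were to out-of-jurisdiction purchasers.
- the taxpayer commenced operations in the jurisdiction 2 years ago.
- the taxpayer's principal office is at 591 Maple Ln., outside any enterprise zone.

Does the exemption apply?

(A) nonprofit — met.
(B) state-registered — fails.
(i) = T AND F = false.
(ii) not (Schedule C activity) — not satisfied.
(A) in enterprise zone — not met.
(B) ≥60% agricultural — fails.
So (iii) is not satisfied (F AND F).
So (a) is not satisfied (F OR F OR F).
(b) receipts ≤ $250,000 — holds.
(1): F AND T → false.
(a) >75% out-of-jur. sales — satisfied.
(i) ≥ 8 yrs in jurisdiction — not met.
(ii) no delinquency — not satisfied.
(iii) ≤ 10 employees — not satisfied.
(b) = F OR F OR F = false.
So (2) is not satisfied (T AND F).
Overall = F OR F = false.

No — not exempt.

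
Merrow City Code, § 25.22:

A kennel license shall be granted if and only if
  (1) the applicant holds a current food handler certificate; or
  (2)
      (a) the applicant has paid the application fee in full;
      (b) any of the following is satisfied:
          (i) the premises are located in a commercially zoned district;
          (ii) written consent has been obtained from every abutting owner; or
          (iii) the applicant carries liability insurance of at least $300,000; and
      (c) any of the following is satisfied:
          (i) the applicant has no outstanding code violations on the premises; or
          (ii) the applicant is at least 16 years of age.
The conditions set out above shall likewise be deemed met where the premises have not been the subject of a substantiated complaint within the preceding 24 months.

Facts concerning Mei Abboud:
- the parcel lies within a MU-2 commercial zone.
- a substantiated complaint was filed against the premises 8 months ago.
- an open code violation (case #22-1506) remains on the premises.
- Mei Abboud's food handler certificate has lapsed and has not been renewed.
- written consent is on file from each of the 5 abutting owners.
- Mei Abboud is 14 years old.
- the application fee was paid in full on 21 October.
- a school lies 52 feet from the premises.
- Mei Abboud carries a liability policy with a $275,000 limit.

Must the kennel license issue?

No — denied.

(1) food handler cert. — not satisfied.
(a) fee paid — satisfied.
(i) commercially zoned — satisfied.
(ii) all abutters consent — holds.
(iii) insurance ≥ $300,000 — fails.
So (b) is satisfied (T OR T OR F).
(i) no code violations — fails.
(ii) age ≥ 16 — not satisfied.
So (c) is not satisfied (F OR F).
(2): T AND T AND F → false.
So Overall is not satisfied (F OR F).
Exception (no complaint in 24 mo.) — not satisfied.
Result: main false OR exception false → false.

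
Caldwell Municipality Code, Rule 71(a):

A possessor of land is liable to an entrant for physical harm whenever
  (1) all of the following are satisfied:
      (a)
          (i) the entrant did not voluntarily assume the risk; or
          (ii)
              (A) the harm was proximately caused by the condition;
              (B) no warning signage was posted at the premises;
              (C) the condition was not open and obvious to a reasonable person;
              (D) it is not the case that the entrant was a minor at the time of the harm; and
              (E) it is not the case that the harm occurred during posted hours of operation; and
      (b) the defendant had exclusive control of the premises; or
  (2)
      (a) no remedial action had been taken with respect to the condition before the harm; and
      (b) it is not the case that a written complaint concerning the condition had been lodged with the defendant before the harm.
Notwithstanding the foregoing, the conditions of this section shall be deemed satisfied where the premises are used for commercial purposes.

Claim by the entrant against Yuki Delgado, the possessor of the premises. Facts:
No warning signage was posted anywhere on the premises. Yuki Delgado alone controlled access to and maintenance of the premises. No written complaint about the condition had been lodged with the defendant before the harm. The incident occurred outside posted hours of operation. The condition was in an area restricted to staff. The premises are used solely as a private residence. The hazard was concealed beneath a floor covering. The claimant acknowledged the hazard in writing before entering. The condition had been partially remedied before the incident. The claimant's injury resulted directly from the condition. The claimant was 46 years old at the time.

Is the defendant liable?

Yes — liable.

(i) no assumed risk — fails.
(A) proximate cause — satisfied.
(B) no signage posted — holds.
(C) not open/obvious — satisfied.
(D) not (entrant a minor) — holds.
(E) not (during posted hours) — satisfied.
(ii): T AND T AND T AND T AND T → true.
(a) = F OR T = true.
(b) exclusive control — met.
So (1) is satisfied (T AND T).
(a) no remedial action — fails.
(b) not (complaint lodged) — met.
(2) = F AND T = false.
Overall: T OR F → true.
Exception (commercial use) — not satisfied.
Result: main true OR exception false → true.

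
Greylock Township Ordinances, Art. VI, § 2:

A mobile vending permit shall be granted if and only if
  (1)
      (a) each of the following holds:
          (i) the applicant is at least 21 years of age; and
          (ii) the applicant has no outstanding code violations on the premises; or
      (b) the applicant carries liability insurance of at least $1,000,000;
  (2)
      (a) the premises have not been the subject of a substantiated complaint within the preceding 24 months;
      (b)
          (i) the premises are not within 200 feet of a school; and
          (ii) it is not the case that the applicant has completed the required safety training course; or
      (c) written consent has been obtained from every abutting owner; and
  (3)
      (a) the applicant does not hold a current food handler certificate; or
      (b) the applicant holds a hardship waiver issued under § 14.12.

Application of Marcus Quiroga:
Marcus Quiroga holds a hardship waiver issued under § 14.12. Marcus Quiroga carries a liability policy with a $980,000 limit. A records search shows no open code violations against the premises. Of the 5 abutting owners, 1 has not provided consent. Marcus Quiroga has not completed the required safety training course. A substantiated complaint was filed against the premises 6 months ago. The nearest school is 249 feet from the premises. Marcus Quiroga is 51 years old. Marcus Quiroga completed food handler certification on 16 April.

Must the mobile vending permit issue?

(i) age ≥ 21 — met.
(ii) no code violations — satisfied.
So (a) is satisfied (T AND T).
(b) insurance ≥ $1,000,000 — not satisfied.
(1): T OR F → true.
(a) no complaint in 24 mo. — not met.
(i) ≥200 ft from school — holds.
(ii) not (safety training) — holds.
(b) = T AND T = true.
(c) all abutters consent — not satisfied.
(2) = F OR T OR F = true.
(a) not (food handler cert.) — fails.
(b) hardship waiver — met.
(3) = F OR T = true.
Overall: T AND T AND T → true.

Yes — granted.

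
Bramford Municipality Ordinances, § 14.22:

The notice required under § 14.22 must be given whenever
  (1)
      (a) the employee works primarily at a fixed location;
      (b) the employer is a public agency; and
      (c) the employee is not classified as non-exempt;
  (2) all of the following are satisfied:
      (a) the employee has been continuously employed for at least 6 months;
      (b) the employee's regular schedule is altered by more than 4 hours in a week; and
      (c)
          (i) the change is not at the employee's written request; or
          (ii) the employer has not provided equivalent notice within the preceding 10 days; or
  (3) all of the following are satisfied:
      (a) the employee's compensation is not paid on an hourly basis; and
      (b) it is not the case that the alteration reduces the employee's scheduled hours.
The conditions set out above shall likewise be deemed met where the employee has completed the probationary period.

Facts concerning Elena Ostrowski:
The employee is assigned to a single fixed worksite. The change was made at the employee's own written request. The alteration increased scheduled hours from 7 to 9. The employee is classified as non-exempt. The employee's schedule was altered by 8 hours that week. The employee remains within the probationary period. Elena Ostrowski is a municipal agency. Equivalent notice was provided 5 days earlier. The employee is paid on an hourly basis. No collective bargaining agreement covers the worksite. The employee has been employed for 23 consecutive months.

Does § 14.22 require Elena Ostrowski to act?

(a) fixed location — met.
(b) public agency — met.
(c) not (non-exempt) — fails.
(1) = T AND T AND F = false.
(a) tenure ≥ 6 mo. — met.
(b) schedule shift > 4h — satisfied.
(i) not employee-requested — not met.
(ii) no recent notice — fails.
(c): F OR F → false.
So (2) is not satisfied (T AND T AND F).
(a) not (hourly-paid) — not met.
(b) not (hours reduced) — satisfied.
So (3) is not satisfied (F AND T).
So Overall is not satisfied (F OR F OR F).
Exception (past probation) — not satisfied.
Result: main false OR exception false → false.

No — not required.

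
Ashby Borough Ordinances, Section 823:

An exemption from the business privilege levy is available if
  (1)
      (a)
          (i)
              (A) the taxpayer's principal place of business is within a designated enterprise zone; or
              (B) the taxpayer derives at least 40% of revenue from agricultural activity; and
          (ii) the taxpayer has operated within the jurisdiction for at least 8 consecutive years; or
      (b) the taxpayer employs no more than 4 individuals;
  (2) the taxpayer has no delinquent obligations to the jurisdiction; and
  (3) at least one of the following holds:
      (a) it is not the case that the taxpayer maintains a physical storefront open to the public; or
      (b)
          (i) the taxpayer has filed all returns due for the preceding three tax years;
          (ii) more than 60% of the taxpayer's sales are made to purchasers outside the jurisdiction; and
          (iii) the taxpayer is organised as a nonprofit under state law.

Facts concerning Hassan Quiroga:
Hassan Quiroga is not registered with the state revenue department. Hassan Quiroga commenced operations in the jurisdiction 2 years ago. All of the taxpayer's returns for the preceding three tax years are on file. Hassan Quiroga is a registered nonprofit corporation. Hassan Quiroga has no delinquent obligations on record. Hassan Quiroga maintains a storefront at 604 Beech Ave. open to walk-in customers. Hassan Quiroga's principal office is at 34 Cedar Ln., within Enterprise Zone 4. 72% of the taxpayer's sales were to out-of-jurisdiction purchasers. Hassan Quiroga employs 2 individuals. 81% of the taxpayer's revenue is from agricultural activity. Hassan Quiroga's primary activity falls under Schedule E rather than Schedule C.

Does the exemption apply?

(A) in enterprise zone — holds.
(B) ≥40% agricultural — met.
(i): T OR T → true.
(ii) ≥ 8 yrs in jurisdiction — not satisfied.
So (a) is not satisfied (T AND F).
(b) ≤ 4 employees — met.
(1): F OR T → true.
(2) no delinquency — met.
(a) not (has storefront) — not met.
(i) returns current — holds.
(ii) >60% out-of-jur. sales — satisfied.
(iii) nonprofit — holds.
(b): T AND T AND T → true.
(3) = F OR T = true.
Overall = T AND T AND T = true.

Yes — exempt.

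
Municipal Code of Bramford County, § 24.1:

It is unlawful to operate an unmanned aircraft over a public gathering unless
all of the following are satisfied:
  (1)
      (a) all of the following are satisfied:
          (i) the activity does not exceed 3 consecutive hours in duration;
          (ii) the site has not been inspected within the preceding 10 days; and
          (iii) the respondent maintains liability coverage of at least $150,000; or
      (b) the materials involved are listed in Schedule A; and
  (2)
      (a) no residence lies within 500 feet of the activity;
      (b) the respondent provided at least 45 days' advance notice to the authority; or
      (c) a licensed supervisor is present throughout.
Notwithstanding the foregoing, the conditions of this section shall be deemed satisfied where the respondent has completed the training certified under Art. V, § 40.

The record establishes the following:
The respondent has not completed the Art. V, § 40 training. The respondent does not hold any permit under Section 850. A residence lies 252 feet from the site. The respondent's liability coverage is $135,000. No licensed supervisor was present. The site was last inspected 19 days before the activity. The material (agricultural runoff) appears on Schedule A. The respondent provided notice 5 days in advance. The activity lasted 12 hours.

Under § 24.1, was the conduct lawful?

No — unlawful.

(i) ≤ 3 hrs duration — fails.
(ii) not (site inspected) — holds.
(iii) coverage ≥ $150,000 — not met.
(a) = F AND T AND F = false.
(b) Schedule A material — satisfied.
(1) = F OR T = true.
(a) no residence in 500 ft — not satisfied.
(b) ≥45 days' notice — fails.
(c) supervisor present — fails.
(2) = F OR F OR F = false.
Overall: T AND F → false.
Exception (training certified) — not satisfied.
Result: main false OR exception false → false.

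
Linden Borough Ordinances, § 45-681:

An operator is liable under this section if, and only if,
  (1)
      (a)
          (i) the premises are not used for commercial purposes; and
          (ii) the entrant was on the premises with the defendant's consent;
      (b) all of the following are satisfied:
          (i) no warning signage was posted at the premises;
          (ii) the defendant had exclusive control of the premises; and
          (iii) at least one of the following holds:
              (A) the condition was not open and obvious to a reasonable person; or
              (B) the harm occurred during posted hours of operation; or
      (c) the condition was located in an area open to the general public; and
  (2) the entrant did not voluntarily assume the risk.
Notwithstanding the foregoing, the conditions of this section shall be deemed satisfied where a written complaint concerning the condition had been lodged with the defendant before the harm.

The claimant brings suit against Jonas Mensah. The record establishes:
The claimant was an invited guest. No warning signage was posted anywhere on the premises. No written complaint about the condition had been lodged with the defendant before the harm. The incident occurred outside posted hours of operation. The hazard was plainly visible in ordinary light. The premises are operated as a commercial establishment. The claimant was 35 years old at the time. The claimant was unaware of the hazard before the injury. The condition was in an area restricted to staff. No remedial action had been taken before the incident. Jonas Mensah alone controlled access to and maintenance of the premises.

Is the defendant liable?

(i) not (commercial use) — fails.
(ii) consent to enter — holds.
So (a) is not satisfied (F AND T).
(i) no signage posted — met.
(ii) exclusive control — satisfied.
(A) not open/obvious — fails.
(B) during posted hours — not met.
(iii): F OR F → false.
(b): T AND T AND F → false.
(c) public area — fails.
(1) = F OR F OR F = false.
(2) no assumed risk — satisfied.
Overall: F AND T → false.
Exception (complaint lodged) — not satisfied.
Result: main false OR exception false → false.

No — not liable.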